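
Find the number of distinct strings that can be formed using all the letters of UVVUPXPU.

UVVUPXPU has 8 letters with P appearing twice, U appearing 3 times, and V appearing twice.
So there are 8! / (3!·2!·2!) = 1680 distinguishable arrangements.

1680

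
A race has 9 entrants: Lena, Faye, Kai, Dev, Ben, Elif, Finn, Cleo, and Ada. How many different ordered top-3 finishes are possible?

There are 9 choices for 1st place, 8 for 2nd, and 7 for 3rd.
That gives 9 × 8 × 7 = 504.

504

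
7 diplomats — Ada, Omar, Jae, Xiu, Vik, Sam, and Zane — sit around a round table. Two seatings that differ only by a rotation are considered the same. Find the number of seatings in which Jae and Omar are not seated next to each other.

Without the restriction there are (6)! = 720 seatings.
Those with Jae next to Omar: fuse the pair into one unit and seat 6 units around a circle — 2·(5)! = 240.
Subtracting, 720 − 240 = 480.

480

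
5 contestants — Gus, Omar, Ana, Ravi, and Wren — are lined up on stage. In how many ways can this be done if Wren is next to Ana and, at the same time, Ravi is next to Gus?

24

Treat {Wren,Ana} as one block (2 orders) and {Ravi,Gus} as another (2 orders).
That leaves 3 units to arrange: 2 × 2 × 3! = 4 × 6 = 24.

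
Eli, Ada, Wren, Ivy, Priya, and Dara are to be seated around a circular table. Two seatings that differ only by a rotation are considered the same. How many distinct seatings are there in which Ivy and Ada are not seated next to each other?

72

All circular seatings of 6 people number (5)! = 120.
Seatings with Ivy beside Ada: treat them as a block with 2 internal orders, giving 2 × (4)! = 48.
Subtracting, 120 − 48 = 72.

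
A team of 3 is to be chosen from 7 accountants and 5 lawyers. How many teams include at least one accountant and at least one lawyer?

175

With no constraint there are C(12,3) = 220 possible selections.
Subtract selections that omit an entire group: no accountants → C(5,3) = 10; no lawyers → C(7,3) = 35.
Both groups omitted at once is impossible, so 220 − 45 = 175.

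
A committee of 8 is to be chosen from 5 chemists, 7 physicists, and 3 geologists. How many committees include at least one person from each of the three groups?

With no constraint there are C(15,8) = 6435 possible selections.
Subtract selections that omit an entire group: no chemists → C(10,8) = 45; no physicists → C(8,8) = 1; no geologists → C(12,8) = 495.
Add back selections omitting two groups (i.e. drawn from a single group): C(5,8) + C(7,8) + C(3,8) = 0.
By inclusion–exclusion: 6435 − 541 + 0 = 5894.

5894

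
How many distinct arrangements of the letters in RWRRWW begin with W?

10

Fix W in the first position and arrange the remaining 5 letters.
Those 5 letters have R appearing 3 times and W appearing twice, giving (5)!/(3!·2!) = 10.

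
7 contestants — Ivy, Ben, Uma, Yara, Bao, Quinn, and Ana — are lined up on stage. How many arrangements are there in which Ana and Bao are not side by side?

Of the 7! = 5040 arrangements, those with Ana and Bao adjacent number 2 × 6! = 1440 (treat the pair as a block with 2 internal orders).
Complementary counting: 5040 − 1440 = 3600.

3600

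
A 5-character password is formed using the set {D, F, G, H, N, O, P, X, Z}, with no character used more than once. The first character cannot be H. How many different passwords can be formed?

The first character has 9−1 = 8 choices (anything except H).
The remaining 4 characters are filled from the other 8 symbols without repetition: 8 × 7 × 6 × 5 = 1680.
Total: 8 × 1680 = 13440.

13440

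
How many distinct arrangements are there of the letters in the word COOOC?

10

The 5 letters of COOOC have repeats: C appearing twice and O appearing 3 times.
Dividing 5! = 120 by 3!·2! = 12 for the repeated letters gives 10.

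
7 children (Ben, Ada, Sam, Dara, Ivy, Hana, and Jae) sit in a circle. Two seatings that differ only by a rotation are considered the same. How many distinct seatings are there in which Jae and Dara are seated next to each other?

Treat {Jae, Dara} as one unit (2 internal orders) and seat the resulting 6 units around the table: (5)! circular arrangements.
So 2 × (5)! = 2 × 120 = 240.

240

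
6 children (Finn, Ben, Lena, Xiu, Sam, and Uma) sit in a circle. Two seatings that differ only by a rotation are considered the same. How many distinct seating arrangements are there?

Around a circle, 6 distinct people have 6!/6 = (5)! = 120 rotationally distinct seatings.

120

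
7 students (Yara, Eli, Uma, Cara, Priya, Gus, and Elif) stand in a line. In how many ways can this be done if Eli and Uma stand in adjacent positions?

Glue Eli and Uma into one block (2 internal orders), leaving 6 units to arrange in a row.
So the count is 2·(6)! = 1440.

1440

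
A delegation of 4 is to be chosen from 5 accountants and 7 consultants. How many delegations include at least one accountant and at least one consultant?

With no constraint there are C(12,4) = 495 possible selections.
Selections missing a whole group: no accountants → C(7,4) = 35; no consultants → C(5,4) = 5.
Both groups omitted at once is impossible, so 495 − 40 = 455.

455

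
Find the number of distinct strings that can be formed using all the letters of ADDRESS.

The 7 letters of ADDRESS have repeats: D appearing twice and S appearing twice.
So there are 7! / (2!·2!) = 1260 distinguishable arrangements.

1260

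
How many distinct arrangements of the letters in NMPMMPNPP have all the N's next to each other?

280

Treat the 2 copies of N as a single block. The multiset to arrange is then {NN, M, M, M, P, P, P, P}, 8 items in all.
That gives (8)!/(4!·3!) = 280 arrangements.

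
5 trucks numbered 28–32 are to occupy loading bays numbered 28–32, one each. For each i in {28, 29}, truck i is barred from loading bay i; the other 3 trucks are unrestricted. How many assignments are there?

Let Aᵢ (for i ∈ {28, 29}) be the placements that put truck i in its forbidden loading bay. Any j of these fix j positions, leaving (5−j)! ways to fill the rest, and there are C(2,j) ways to pick which j.
By inclusion–exclusion, the number of valid placements is Σ_{j=0}^{2} (−1)^j C(2,j)·(5−j)!.
Computing: 120 − 48 + 6 = 78.

78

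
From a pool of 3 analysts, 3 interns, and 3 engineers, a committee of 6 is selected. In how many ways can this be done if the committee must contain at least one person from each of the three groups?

81

Total 6-person selections from all 9: C(9,6) = 84.
Subtract selections that omit an entire group: no analysts → C(6,6) = 1; no interns → C(6,6) = 1; no engineers → C(6,6) = 1.
Add back selections omitting two groups (i.e. drawn from a single group): C(3,6) + C(3,6) + C(3,6) = 0.
By inclusion–exclusion: 84 − 3 + 0 = 81.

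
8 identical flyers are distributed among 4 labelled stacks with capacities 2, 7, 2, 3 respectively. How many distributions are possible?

Ignoring the caps, the number of non-negative solutions to x_1+…+x_4 = 8 is C(11,3) = 165.
Subtract solutions that violate a single cap (substitute x_i' = x_i − (cap_i+1)): x_1 ≥ 3 gives C(8,3) = 56; x_2 ≥ 8 gives C(3,3) = 1; x_3 ≥ 3 gives C(8,3) = 56; x_4 ≥ 4 gives C(7,3) = 35. Together 148.
Add back pairs where two caps are both exceeded: 0 + 10 + 4 + 0 + 0 + 4 = 18.
By inclusion–exclusion the count is 165 − 148 + 18 = 35.

35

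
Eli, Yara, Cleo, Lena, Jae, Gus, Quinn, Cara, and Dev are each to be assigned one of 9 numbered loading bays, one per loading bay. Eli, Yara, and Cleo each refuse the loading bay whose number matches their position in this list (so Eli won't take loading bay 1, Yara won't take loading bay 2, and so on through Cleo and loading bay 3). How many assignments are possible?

256320

Let Aᵢ (for i ∈ {1, 2, 3}) be the placements that put person i in their forbidden loading bay. Any j of these fix j positions, leaving (9−j)! ways to fill the rest, and there are C(3,j) ways to pick which j.
By inclusion–exclusion, the number of valid placements is Σ_{j=0}^{3} (−1)^j C(3,j)·(9−j)!.
Computing: 362880 − 120960 + 15120 − 720 = 256320.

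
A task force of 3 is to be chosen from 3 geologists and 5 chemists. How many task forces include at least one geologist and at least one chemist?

With no constraint there are C(8,3) = 56 possible selections.
Selections missing a whole group: no geologists → C(5,3) = 10; no chemists → C(3,3) = 1.
Both groups omitted at once is impossible, so 56 − 11 = 45.

45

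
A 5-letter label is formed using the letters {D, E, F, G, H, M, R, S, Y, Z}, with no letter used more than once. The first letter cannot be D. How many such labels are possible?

The first letter has 10−1 = 9 choices (anything except D).
The remaining 4 letters are filled from the other 9 symbols without repetition: 9 × 8 × 7 × 6 = 3024.
Total: 9 × 3024 = 27216.

27216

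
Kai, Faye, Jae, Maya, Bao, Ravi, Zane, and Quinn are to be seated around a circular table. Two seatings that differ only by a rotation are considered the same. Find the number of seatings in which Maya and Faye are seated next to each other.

Treat {Maya, Faye} as one unit (2 internal orders) and seat the resulting 7 units around the table: (6)! circular arrangements.
So 2 × (6)! = 2 × 720 = 1440.

1440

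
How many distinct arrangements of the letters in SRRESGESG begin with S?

2520

Fix S in the first position and arrange the remaining 8 letters.
Those 8 letters have E appearing twice, G appearing twice, R appearing twice, and S appearing twice, giving (8)!/(2!·2!·2!·2!) = 2520.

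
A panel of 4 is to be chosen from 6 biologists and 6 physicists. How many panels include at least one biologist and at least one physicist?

Unrestricted: C(12,4) = 495 ways to pick any 4 of the 12.
Selections missing a whole group: no biologists → C(6,4) = 15; no physicists → C(6,4) = 15.
Both groups omitted at once is impossible, so 495 − 30 = 465.

465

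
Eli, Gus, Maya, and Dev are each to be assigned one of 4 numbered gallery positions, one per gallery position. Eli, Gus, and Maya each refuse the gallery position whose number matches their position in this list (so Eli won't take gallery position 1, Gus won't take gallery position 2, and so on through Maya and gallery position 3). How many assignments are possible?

Let Aᵢ (for i ∈ {1, 2, 3}) be the placements that put person i in their forbidden gallery position. Any j of these fix j positions, leaving (4−j)! ways to fill the rest, and there are C(3,j) ways to pick which j.
By inclusion–exclusion, the number of valid placements is Σ_{j=0}^{3} (−1)^j C(3,j)·(4−j)!.
Computing: 24 − 18 + 6 − 1 = 11.

11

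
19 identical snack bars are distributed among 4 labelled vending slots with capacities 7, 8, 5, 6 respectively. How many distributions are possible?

Without the upper bounds there are C(22,3) = 1540 ways to split 19 among 4 vending slots.
Subtract solutions that violate a single cap (substitute x_i' = x_i − (cap_i+1)): x_1 ≥ 8 gives C(14,3) = 364; x_2 ≥ 9 gives C(13,3) = 286; x_3 ≥ 6 gives C(16,3) = 560; x_4 ≥ 7 gives C(15,3) = 455. Together 1665.
Add back pairs where two caps are both exceeded: 10 + 56 + 35 + 35 + 20 + 84 = 240.
By inclusion–exclusion the count is 1540 − 1665 + 240 = 115.

115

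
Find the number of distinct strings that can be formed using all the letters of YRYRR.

The 5 letters of YRYRR have repeats: R appearing 3 times and Y appearing twice.
Dividing 5! = 120 by 3!·2! = 12 for the repeated letters gives 10.

10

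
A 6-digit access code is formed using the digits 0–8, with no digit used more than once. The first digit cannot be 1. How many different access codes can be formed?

The first digit has 9−1 = 8 choices (anything except 1).
The remaining 5 digits are filled from the other 8 symbols without repetition: 8 × 7 × 6 × 5 × 4 = 6720.
Total: 8 × 6720 = 53760.

53760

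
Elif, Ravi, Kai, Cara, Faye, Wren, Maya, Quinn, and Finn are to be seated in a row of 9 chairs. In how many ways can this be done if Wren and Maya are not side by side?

282240

Of the 9! = 362880 arrangements, those with Wren and Maya adjacent number 2 × 8! = 80640 (treat the pair as a block with 2 internal orders).
So 362880 − 80640 = 282240 arrangements keep them apart.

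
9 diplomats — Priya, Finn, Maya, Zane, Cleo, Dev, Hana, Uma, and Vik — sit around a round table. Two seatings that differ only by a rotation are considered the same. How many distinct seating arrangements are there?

Around a circle, 9 distinct people have 9!/9 = (8)! = 40320 rotationally distinct seatings.

40320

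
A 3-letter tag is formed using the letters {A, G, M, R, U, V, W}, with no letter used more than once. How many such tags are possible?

210

This is a permutation of 3 out of 7: P(7,3) = 7!/4!.
7 × 6 × 5 = 210.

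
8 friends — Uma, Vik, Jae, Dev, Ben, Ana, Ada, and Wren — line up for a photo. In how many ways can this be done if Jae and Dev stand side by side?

Treat {Jae, Dev} as a single unit. There are 7 units to order, and the pair itself can be ordered 2 ways.
So the count is 2·(7)! = 10080.

10080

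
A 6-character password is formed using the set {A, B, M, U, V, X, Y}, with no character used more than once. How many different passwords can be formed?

Choose and order 6 of the 7 symbols: the first character has 7 options, the next 6, and so on down to 2.
7 × 6 × 5 × 4 × 3 × 2 = 5040.

5040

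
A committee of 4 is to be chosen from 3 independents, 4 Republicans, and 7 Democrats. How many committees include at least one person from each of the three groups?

462

Total 4-person selections from all 14: C(14,4) = 1001.
Subtract selections that omit an entire group: no independents → C(11,4) = 330; no Republicans → C(10,4) = 210; no Democrats → C(7,4) = 35.
Add back selections omitting two groups (i.e. drawn from a single group): C(3,4) + C(4,4) + C(7,4) = 36.
By inclusion–exclusion: 1001 − 575 + 36 = 462.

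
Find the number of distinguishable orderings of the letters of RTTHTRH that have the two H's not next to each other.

There are 7!/(3!·2!·2!) = 210 arrangements of RTTHTRH in total.
If the two H's are adjacent, glue them into one block, leaving 6 items to arrange: (6)!/(3!·2!) = 60 ways.
Subtracting, 210 − 60 = 150 arrangements keep the H's apart.

150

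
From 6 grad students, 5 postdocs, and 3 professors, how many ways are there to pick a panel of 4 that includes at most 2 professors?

Split by how many professors are chosen (0 through 2).
Sum: C(3,0)·C(11,4) + C(3,1)·C(11,3) + C(3,2)·C(11,2) = 330 + 495 + 165 = 990.

990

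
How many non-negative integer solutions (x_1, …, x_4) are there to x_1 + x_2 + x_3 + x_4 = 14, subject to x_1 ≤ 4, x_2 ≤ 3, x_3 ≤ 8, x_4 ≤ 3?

By stars and bars, unrestricted non-negative solutions to x_1+…+x_4 = 14 number C(14+3,3) = 680.
Subtract solutions that violate a single cap (substitute x_i' = x_i − (cap_i+1)): x_1 ≥ 5 gives C(12,3) = 220; x_2 ≥ 4 gives C(13,3) = 286; x_3 ≥ 9 gives C(8,3) = 56; x_4 ≥ 4 gives C(13,3) = 286. Together 848.
Add back pairs where two caps are both exceeded: 56 + 1 + 56 + 4 + 84 + 4 = 205.
Subtract triples: 0 + 4 + 0 + 0 = 4.
By inclusion–exclusion the count is 680 − 848 + 205 − 4 = 33.

33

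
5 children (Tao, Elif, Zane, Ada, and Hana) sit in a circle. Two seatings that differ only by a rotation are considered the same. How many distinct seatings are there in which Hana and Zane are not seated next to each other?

Without the restriction there are (4)! = 24 seatings.
Seatings with Hana beside Zane: treat them as a block with 2 internal orders, giving 2 × (3)! = 12.
Subtracting, 24 − 12 = 12.

12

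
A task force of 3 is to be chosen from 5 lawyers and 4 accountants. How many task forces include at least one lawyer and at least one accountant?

Total 3-person selections from all 9: C(9,3) = 84.
Selections missing a whole group: no lawyers → C(4,3) = 4; no accountants → C(5,3) = 10.
Both groups omitted at once is impossible, so 84 − 14 = 70.

70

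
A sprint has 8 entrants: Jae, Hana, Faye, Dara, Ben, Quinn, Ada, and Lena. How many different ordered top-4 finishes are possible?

This is an ordered selection of 4 from 8: P(8,4).
That gives 8 × 7 × 6 × 5 = 1680.

1680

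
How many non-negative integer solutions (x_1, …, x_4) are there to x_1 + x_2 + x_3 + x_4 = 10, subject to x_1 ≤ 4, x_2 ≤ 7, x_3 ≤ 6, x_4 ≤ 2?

Ignoring the caps, the number of non-negative solutions to x_1+…+x_4 = 10 is C(13,3) = 286.
Subtract solutions that violate a single cap (substitute x_i' = x_i − (cap_i+1)): x_1 ≥ 5 gives C(8,3) = 56; x_2 ≥ 8 gives C(5,3) = 10; x_3 ≥ 7 gives C(6,3) = 20; x_4 ≥ 3 gives C(10,3) = 120. Together 206.
Add back pairs where two caps are both exceeded: 0 + 0 + 10 + 0 + 0 + 1 = 11.
By inclusion–exclusion the count is 286 − 206 + 11 = 91.

91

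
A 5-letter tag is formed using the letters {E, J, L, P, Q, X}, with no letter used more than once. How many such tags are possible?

720

This is a permutation of 5 out of 6: P(6,5) = 6!/1!.
6 × 5 × 4 × 3 × 2 = 720.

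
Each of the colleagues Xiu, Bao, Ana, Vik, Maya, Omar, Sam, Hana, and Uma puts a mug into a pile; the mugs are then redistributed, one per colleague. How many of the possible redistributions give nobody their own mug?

133496

Let Aᵢ be the assignments in which colleague i gets their own mug. We want the size of the complement of A₁∪…∪A_9.
By inclusion–exclusion this is Σ_{j=0}^{9} (−1)^j C(9,j)·(9−j)!.
Computing: 362880 − 362880 + 181440 − 60480 + 15120 − 3024 + 504 − 72 + 9 − 1 = 133496.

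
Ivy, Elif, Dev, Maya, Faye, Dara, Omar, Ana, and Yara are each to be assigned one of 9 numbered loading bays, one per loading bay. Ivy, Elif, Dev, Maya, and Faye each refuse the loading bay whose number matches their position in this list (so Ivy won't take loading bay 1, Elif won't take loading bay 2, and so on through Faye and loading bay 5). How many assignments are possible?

Let Aᵢ (for 1 ≤ i ≤ 5) be the placements that put person i in their forbidden loading bay. Any j of these fix j positions, leaving (9−j)! ways to fill the rest, and there are C(5,j) ways to pick which j.
By inclusion–exclusion, the number of valid placements is Σ_{j=0}^{5} (−1)^j C(5,j)·(9−j)!.
Computing: 362880 − 201600 + 50400 − 7200 + 600 − 24 = 205056.

205056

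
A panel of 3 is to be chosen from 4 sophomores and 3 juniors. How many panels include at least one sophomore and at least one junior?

30

With no constraint there are C(7,3) = 35 possible selections.
Selections missing a whole group: no sophomores → C(3,3) = 1; no juniors → C(4,3) = 4.
Both groups omitted at once is impossible, so 35 − 5 = 30.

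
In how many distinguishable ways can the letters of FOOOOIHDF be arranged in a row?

7560

Letter multiplicities in FOOOOIHDF: D×1, F×2, H×1, I×1, O×4.
So there are 9! / (4!·2!) = 7560 distinguishable arrangements.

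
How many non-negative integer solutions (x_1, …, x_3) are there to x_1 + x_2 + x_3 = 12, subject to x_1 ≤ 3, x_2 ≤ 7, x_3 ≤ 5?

10

Ignoring the caps, the number of non-negative solutions to x_1+…+x_3 = 12 is C(14,2) = 91.
Subtract solutions that violate a single cap (substitute x_i' = x_i − (cap_i+1)): x_1 ≥ 4 gives C(10,2) = 45; x_2 ≥ 8 gives C(6,2) = 15; x_3 ≥ 6 gives C(8,2) = 28. Together 88.
Add back pairs where two caps are both exceeded: 1 + 6 + 0 = 7.
By inclusion–exclusion the count is 91 − 88 + 7 = 10.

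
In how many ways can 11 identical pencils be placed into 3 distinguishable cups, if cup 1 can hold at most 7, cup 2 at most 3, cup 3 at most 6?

18

Without the upper bounds there are C(13,2) = 78 ways to split 11 among 3 cups.
Subtract solutions that violate a single cap (substitute x_i' = x_i − (cap_i+1)): x_1 ≥ 8 gives C(5,2) = 10; x_2 ≥ 4 gives C(9,2) = 36; x_3 ≥ 7 gives C(6,2) = 15. Together 61.
Add back pairs where two caps are both exceeded: 0 + 0 + 1 = 1.
By inclusion–exclusion the count is 78 − 61 + 1 = 18.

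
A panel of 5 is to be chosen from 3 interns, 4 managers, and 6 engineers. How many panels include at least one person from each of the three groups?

With no constraint there are C(13,5) = 1287 possible selections.
Subtract selections that omit an entire group: no interns → C(10,5) = 252; no managers → C(9,5) = 126; no engineers → C(7,5) = 21.
Add back selections omitting two groups (i.e. drawn from a single group): C(3,5) + C(4,5) + C(6,5) = 6.
By inclusion–exclusion: 1287 − 399 + 6 = 894.

894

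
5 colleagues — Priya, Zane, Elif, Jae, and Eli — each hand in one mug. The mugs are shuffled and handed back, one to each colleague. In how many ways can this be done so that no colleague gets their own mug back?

44

Let Aᵢ be the assignments in which colleague i gets their own mug. We want the size of the complement of A₁∪…∪A_5.
By inclusion–exclusion this is Σ_{j=0}^{5} (−1)^j C(5,j)·(5−j)!.
Computing: 120 − 120 + 60 − 20 + 5 − 1 = 44.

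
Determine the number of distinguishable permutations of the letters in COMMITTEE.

Letter multiplicities in COMMITTEE: C×1, E×2, I×1, M×2, O×1, T×2.
The number of distinct arrangements is 9!/(2!·2!·2!) = 362880/8 = 45360.

45360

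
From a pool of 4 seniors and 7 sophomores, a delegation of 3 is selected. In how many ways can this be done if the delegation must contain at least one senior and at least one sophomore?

126

Total 3-person selections from all 11: C(11,3) = 165.
Selections missing a whole group: no seniors → C(7,3) = 35; no sophomores → C(4,3) = 4.
Both groups omitted at once is impossible, so 165 − 39 = 126.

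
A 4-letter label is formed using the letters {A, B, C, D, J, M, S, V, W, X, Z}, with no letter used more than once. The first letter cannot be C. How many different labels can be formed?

The first letter has 11−1 = 10 choices (anything except C).
The remaining 3 letters are filled from the other 10 symbols without repetition: 10 × 9 × 8 = 720.
Total: 10 × 720 = 7200.

7200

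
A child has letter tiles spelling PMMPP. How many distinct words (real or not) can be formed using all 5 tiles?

10

PMMPP has 5 letters with M appearing twice and P appearing 3 times.
Dividing 5! = 120 by 3!·2! = 12 for the repeated letters gives 10.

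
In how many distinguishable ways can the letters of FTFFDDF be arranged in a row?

105

The 7 letters of FTFFDDF have repeats: D appearing twice and F appearing 4 times.
The number of distinct arrangements is 7!/(4!·2!) = 5040/48 = 105.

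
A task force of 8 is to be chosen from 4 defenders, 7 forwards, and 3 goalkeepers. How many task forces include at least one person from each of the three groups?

2793

Total 8-person selections from all 14: C(14,8) = 3003.
Selections missing a whole group: no defenders → C(10,8) = 45; no forwards → C(7,8) = 0; no goalkeepers → C(11,8) = 165.
Add back selections omitting two groups (i.e. drawn from a single group): C(4,8) + C(7,8) + C(3,8) = 0.
By inclusion–exclusion: 3003 − 210 + 0 = 2793.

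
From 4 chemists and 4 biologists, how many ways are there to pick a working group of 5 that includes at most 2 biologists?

Split by how many biologists are chosen (0 through 2).
Sum: C(4,0)·C(4,5) + C(4,1)·C(4,4) + C(4,2)·C(4,3) = 0 + 4 + 24 = 28.

28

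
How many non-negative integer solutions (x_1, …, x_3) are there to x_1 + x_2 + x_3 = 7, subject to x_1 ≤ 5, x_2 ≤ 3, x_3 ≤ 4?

17

By stars and bars, unrestricted non-negative solutions to x_1+…+x_3 = 7 number C(7+2,2) = 36.
Subtract solutions that violate a single cap (substitute x_i' = x_i − (cap_i+1)): x_1 ≥ 6 gives C(3,2) = 3; x_2 ≥ 4 gives C(5,2) = 10; x_3 ≥ 5 gives C(4,2) = 6. Together 19.
No two caps can be exceeded simultaneously, so the pair terms are all 0.
By inclusion–exclusion the count is 36 − 19 + 0 = 17.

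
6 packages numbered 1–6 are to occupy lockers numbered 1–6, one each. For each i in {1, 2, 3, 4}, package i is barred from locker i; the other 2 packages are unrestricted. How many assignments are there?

Let Aᵢ (for 1 ≤ i ≤ 4) be the placements that put package i in its forbidden locker. Any j of these fix j positions, leaving (6−j)! ways to fill the rest, and there are C(4,j) ways to pick which j.
By inclusion–exclusion, the number of valid placements is Σ_{j=0}^{4} (−1)^j C(4,j)·(6−j)!.
Computing: 720 − 480 + 144 − 24 + 2 = 362.

362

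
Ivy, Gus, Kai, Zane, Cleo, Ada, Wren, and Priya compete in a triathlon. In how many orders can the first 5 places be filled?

This is an ordered selection of 5 from 8: P(8,5).
That gives 8 × 7 × 6 × 5 × 4 = 6720.

6720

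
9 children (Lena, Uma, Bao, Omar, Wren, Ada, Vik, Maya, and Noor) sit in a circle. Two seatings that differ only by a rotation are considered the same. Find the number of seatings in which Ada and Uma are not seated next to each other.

30240

All circular seatings of 9 people number (8)! = 40320.
Seatings with Ada beside Uma: treat them as a block with 2 internal orders, giving 2 × (7)! = 10080.
Subtracting, 40320 − 10080 = 30240.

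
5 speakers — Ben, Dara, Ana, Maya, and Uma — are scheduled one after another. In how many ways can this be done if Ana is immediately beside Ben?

Place the 3 others and the Ana-Ben pair as 4 objects in a line; the pair has 2 internal arrangements.
That gives 2 × 4! = 2 × 24 = 48.

48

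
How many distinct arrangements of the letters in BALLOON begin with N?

180

With the first slot taken by N, it remains to arrange the other 6 letters (BALLOO).
Those 6 letters have L appearing twice and O appearing twice, giving (6)!/(2!·2!) = 180.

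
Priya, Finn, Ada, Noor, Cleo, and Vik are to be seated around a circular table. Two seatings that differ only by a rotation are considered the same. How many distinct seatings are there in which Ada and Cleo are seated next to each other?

48

Glue Ada and Cleo into a block (2 internal orders). Seating 5 units around a circle gives (4)! arrangements.
So 2 × (4)! = 2 × 24 = 48.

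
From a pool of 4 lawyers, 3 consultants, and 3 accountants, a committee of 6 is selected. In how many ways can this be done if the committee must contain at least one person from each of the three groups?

With no constraint there are C(10,6) = 210 possible selections.
Subtract selections that omit an entire group: no lawyers → C(6,6) = 1; no consultants → C(7,6) = 7; no accountants → C(7,6) = 7.
Add back selections omitting two groups (i.e. drawn from a single group): C(4,6) + C(3,6) + C(3,6) = 0.
By inclusion–exclusion: 210 − 15 + 0 = 195.

195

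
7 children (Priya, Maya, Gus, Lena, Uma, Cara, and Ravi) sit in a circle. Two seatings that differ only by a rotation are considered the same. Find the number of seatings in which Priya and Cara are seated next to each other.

Glue Priya and Cara into a block (2 internal orders). Seating 6 units around a circle gives (5)! arrangements.
So 2 × (5)! = 2 × 120 = 240.

240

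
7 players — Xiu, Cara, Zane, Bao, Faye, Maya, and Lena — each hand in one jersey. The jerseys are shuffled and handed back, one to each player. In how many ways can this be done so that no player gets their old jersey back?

1854

Let Aᵢ be the assignments in which player i gets their old jersey. We want the size of the complement of A₁∪…∪A_7.
By inclusion–exclusion this is Σ_{j=0}^{7} (−1)^j C(7,j)·(7−j)!.
Computing: 5040 − 5040 + 2520 − 840 + 210 − 42 + 7 − 1 = 1854.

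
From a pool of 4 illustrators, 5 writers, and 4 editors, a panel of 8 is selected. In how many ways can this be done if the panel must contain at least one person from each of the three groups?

1268

Unrestricted: C(13,8) = 1287 ways to pick any 8 of the 13.
Selections missing a whole group: no illustrators → C(9,8) = 9; no writers → C(8,8) = 1; no editors → C(9,8) = 9.
Add back selections omitting two groups (i.e. drawn from a single group): C(4,8) + C(5,8) + C(4,8) = 0.
By inclusion–exclusion: 1287 − 19 + 0 = 1268.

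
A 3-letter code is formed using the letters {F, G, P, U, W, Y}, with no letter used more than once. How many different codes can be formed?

Choose and order 3 of the 6 symbols: the first letter has 6 options, the next 5, then 4.
That product is 6 × 5 × 4 = 120.

120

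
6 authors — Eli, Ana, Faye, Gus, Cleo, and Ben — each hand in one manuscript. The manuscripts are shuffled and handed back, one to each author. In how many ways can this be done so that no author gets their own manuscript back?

Let Aᵢ be the assignments in which author i gets their own manuscript. We want the size of the complement of A₁∪…∪A_6.
By inclusion–exclusion this is Σ_{j=0}^{6} (−1)^j C(6,j)·(6−j)!.
Computing: 720 − 720 + 360 − 120 + 30 − 6 + 1 = 265.

265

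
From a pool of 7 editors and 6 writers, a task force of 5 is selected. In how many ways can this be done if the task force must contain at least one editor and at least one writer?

With no constraint there are C(13,5) = 1287 possible selections.
Subtract selections that omit an entire group: no editors → C(6,5) = 6; no writers → C(7,5) = 21.
Both groups omitted at once is impossible, so 1287 − 27 = 1260.

1260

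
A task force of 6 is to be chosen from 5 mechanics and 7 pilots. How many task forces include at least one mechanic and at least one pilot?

917

With no constraint there are C(12,6) = 924 possible selections.
Selections missing a whole group: no mechanics → C(7,6) = 7; no pilots → C(5,6) = 0.
Both groups omitted at once is impossible, so 924 − 7 = 917.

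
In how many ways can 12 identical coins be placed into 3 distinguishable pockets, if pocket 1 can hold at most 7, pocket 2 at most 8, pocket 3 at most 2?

15

Ignoring the caps, the number of non-negative solutions to x_1+…+x_3 = 12 is C(14,2) = 91.
Subtract solutions that violate a single cap (substitute x_i' = x_i − (cap_i+1)): x_1 ≥ 8 gives C(6,2) = 15; x_2 ≥ 9 gives C(5,2) = 10; x_3 ≥ 3 gives C(11,2) = 55. Together 80.
Add back pairs where two caps are both exceeded: 0 + 3 + 1 = 4.
By inclusion–exclusion the count is 91 − 80 + 4 = 15.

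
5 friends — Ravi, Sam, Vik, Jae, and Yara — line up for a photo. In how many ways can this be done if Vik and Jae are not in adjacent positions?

Of the 5! = 120 arrangements, those with Vik and Jae adjacent number 2 × 4! = 48 (treat the pair as a block with 2 internal orders).
So 120 − 48 = 72 arrangements keep them apart.

72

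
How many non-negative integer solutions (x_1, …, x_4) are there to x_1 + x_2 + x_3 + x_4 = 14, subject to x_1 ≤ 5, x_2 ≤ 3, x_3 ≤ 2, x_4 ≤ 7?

19

Ignoring the caps, the number of non-negative solutions to x_1+…+x_4 = 14 is C(17,3) = 680.
Subtract solutions that violate a single cap (substitute x_i' = x_i − (cap_i+1)): x_1 ≥ 6 gives C(11,3) = 165; x_2 ≥ 4 gives C(13,3) = 286; x_3 ≥ 3 gives C(14,3) = 364; x_4 ≥ 8 gives C(9,3) = 84. Together 899.
Add back pairs where two caps are both exceeded: 35 + 56 + 1 + 120 + 10 + 20 = 242.
Subtract triples: 4 + 0 + 0 + 0 = 4.
By inclusion–exclusion the count is 680 − 899 + 242 − 4 = 19.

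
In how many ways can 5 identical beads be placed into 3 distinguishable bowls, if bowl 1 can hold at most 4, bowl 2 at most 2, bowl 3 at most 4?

13

Without the upper bounds there are C(7,2) = 21 ways to split 5 among 3 bowls.
Subtract solutions that violate a single cap (substitute x_i' = x_i − (cap_i+1)): x_1 ≥ 5 gives C(2,2) = 1; x_2 ≥ 3 gives C(4,2) = 6; x_3 ≥ 5 gives C(2,2) = 1. Together 8.
No two caps can be exceeded simultaneously, so the pair terms are all 0.
By inclusion–exclusion the count is 21 − 8 + 0 = 13.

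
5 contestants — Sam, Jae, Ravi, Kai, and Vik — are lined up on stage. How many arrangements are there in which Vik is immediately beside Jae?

Glue Vik and Jae into one block (2 internal orders), leaving 4 units to arrange in a row.
So the count is 2·(4)! = 48.

48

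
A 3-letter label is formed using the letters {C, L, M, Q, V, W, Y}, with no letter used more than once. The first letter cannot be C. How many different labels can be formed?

The first letter has 7−1 = 6 choices (anything except C).
The remaining 2 letters are filled from the other 6 symbols without repetition: 6 × 5 = 30.
Total: 6 × 30 = 180.

180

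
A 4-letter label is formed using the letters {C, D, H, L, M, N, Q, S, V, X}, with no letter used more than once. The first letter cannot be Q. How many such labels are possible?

4536

The first letter has 10−1 = 9 choices (anything except Q).
The remaining 3 letters are filled from the other 9 symbols without repetition: 9 × 8 × 7 = 504.
Total: 9 × 504 = 4536.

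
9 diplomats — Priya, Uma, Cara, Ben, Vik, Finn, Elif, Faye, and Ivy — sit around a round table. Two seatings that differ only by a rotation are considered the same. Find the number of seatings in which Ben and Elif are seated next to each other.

Treat {Ben, Elif} as one unit (2 internal orders) and seat the resulting 8 units around the table: (7)! circular arrangements.
So 2 × (7)! = 2 × 5040 = 10080.

10080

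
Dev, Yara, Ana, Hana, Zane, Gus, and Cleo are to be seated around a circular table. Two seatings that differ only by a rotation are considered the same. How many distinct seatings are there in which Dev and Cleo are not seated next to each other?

480

Without the restriction there are (6)! = 720 seatings.
Seatings with Dev beside Cleo: treat them as a block with 2 internal orders, giving 2 × (5)! = 240.
Subtracting, 720 − 240 = 480.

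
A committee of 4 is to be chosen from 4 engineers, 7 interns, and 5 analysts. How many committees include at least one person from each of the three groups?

Unrestricted: C(16,4) = 1820 ways to pick any 4 of the 16.
Selections missing a whole group: no engineers → C(12,4) = 495; no interns → C(9,4) = 126; no analysts → C(11,4) = 330.
Add back selections omitting two groups (i.e. drawn from a single group): C(4,4) + C(7,4) + C(5,4) = 41.
By inclusion–exclusion: 1820 − 951 + 41 = 910.

910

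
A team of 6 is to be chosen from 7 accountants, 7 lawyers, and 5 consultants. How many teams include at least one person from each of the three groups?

Unrestricted: C(19,6) = 27132 ways to pick any 6 of the 19.
Selections missing a whole group: no accountants → C(12,6) = 924; no lawyers → C(12,6) = 924; no consultants → C(14,6) = 3003.
Add back selections omitting two groups (i.e. drawn from a single group): C(7,6) + C(7,6) + C(5,6) = 14.
By inclusion–exclusion: 27132 − 4851 + 14 = 22295.

22295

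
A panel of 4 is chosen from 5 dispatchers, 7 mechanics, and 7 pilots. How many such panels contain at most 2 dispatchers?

Split by how many dispatchers are chosen (0 through 2).
Sum: C(5,0)·C(14,4) + C(5,1)·C(14,3) + C(5,2)·C(14,2) = 1001 + 1820 + 910 = 3731.

3731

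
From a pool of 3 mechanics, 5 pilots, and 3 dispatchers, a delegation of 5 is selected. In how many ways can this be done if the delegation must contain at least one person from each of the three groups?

345

With no constraint there are C(11,5) = 462 possible selections.
Subtract selections that omit an entire group: no mechanics → C(8,5) = 56; no pilots → C(6,5) = 6; no dispatchers → C(8,5) = 56.
Add back selections omitting two groups (i.e. drawn from a single group): C(3,5) + C(5,5) + C(3,5) = 1.
By inclusion–exclusion: 462 − 118 + 1 = 345.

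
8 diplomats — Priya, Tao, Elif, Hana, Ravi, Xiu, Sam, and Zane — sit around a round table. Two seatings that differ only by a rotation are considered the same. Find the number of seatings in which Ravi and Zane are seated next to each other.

Treat {Ravi, Zane} as one unit (2 internal orders) and seat the resulting 7 units around the table: (6)! circular arrangements.
So 2 × (6)! = 2 × 720 = 1440.

1440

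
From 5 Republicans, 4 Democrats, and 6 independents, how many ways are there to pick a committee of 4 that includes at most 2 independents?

Split by how many independents are chosen (0 through 2).
Sum: C(6,0)·C(9,4) + C(6,1)·C(9,3) + C(6,2)·C(9,2) = 126 + 504 + 540 = 1170.

1170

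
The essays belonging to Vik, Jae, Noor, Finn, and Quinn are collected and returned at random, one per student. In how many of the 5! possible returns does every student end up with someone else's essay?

Count assignments avoiding every fixed point. For any j of the 5 students fixed to their own essay, the other 5−j can be arranged in (5−j)! ways.
By inclusion–exclusion this is Σ_{j=0}^{5} (−1)^j C(5,j)·(5−j)!.
Computing: 120 − 120 + 60 − 20 + 5 − 1 = 44.

44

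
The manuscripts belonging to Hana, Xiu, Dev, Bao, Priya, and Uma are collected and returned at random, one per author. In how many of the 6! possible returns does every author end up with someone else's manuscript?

265

This is the derangement count D_6: permutations of 6 items with no fixed point.
By inclusion–exclusion this is Σ_{j=0}^{6} (−1)^j C(6,j)·(6−j)!.
Computing: 720 − 720 + 360 − 120 + 30 − 6 + 1 = 265.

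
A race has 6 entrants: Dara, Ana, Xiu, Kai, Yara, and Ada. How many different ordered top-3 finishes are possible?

There are 6 choices for 1st place, 5 for 2nd, and 4 for 3rd.
That gives 6 × 5 × 4 = 120.

120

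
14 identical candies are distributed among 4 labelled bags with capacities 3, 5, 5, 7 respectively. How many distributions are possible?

72

Without the upper bounds there are C(17,3) = 680 ways to split 14 among 4 bags.
Subtract solutions that violate a single cap (substitute x_i' = x_i − (cap_i+1)): x_1 ≥ 4 gives C(13,3) = 286; x_2 ≥ 6 gives C(11,3) = 165; x_3 ≥ 6 gives C(11,3) = 165; x_4 ≥ 8 gives C(9,3) = 84. Together 700.
Add back pairs where two caps are both exceeded: 35 + 35 + 10 + 10 + 1 + 1 = 92.
By inclusion–exclusion the count is 680 − 700 + 92 = 72.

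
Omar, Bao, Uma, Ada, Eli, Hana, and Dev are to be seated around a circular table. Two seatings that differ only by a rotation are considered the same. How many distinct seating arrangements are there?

Seat Omar anywhere (absorbing the rotational symmetry), then permute the other 6: (6)! = 720.

720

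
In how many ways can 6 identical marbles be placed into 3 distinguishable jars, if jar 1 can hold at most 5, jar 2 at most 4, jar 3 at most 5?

23

By stars and bars, unrestricted non-negative solutions to x_1+…+x_3 = 6 number C(6+2,2) = 28.
Subtract solutions that violate a single cap (substitute x_i' = x_i − (cap_i+1)): x_1 ≥ 6 gives C(2,2) = 1; x_2 ≥ 5 gives C(3,2) = 3; x_3 ≥ 6 gives C(2,2) = 1. Together 5.
No two caps can be exceeded simultaneously, so the pair terms are all 0.
By inclusion–exclusion the count is 28 − 5 + 0 = 23.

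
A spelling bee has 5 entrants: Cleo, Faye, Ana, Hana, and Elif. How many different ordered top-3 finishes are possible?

This is an ordered selection of 3 from 5: P(5,3).
That gives 5 × 4 × 3 = 60.

60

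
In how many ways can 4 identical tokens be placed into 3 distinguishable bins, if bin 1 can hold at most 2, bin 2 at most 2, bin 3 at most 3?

Ignoring the caps, the number of non-negative solutions to x_1+…+x_3 = 4 is C(6,2) = 15.
Subtract solutions that violate a single cap (substitute x_i' = x_i − (cap_i+1)): x_1 ≥ 3 gives C(3,2) = 3; x_2 ≥ 3 gives C(3,2) = 3; x_3 ≥ 4 gives C(2,2) = 1. Together 7.
No two caps can be exceeded simultaneously, so the pair terms are all 0.
By inclusion–exclusion the count is 15 − 7 + 0 = 8.

8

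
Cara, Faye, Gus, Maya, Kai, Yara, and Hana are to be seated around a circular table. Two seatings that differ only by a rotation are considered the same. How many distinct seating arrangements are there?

720

Fix one person's seat to break rotational symmetry; the remaining 6 people can be arranged in (6)! = 720 ways.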